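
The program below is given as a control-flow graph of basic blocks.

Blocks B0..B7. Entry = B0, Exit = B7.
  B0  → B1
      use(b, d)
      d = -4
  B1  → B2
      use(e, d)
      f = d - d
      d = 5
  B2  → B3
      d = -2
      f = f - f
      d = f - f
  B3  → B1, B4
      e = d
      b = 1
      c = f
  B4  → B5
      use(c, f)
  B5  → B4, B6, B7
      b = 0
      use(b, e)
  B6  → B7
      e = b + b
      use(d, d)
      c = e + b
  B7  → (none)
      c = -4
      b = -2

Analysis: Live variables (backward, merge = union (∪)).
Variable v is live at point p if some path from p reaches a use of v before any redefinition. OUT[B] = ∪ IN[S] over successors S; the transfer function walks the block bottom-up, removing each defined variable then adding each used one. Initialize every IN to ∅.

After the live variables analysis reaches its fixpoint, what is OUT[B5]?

Answer: {b, c, d, e, f}

Derivation:
Converged values:
  B0:   IN={b, d, e}   OUT={d, e}
  B1:   IN={d, e}   OUT={f}
  B2:   IN={f}   OUT={d, f}
  B3:   IN={d, f}   OUT={c, d, e, f}
  B4:   IN={c, d, e, f}   OUT={c, d, e, f}
  B5:   IN={c, d, e, f}   OUT={b, c, d, e, f}
  B6:   IN={b, d}   OUT={}
  B7:   IN={}   OUT={}

Merge at B5: OUT[B5] = IN[B4] ⊔ IN[B6] ⊔ IN[B7] = {b, c, d, e, f}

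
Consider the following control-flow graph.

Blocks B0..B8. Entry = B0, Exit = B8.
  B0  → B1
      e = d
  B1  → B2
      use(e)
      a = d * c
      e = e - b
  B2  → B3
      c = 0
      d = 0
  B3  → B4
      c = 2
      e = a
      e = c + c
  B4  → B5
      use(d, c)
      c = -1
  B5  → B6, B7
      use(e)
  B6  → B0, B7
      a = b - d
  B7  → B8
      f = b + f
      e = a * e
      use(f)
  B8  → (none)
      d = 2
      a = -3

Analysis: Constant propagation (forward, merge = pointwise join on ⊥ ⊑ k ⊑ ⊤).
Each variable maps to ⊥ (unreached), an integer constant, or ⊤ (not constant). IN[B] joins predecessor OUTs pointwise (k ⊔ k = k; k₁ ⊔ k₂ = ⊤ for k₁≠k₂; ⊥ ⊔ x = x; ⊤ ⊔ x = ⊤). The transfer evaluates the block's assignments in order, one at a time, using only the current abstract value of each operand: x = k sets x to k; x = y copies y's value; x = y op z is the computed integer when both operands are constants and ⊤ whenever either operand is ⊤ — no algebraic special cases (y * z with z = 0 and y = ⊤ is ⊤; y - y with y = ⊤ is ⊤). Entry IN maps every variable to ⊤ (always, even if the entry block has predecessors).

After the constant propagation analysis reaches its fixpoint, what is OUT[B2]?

Answer: {a: ⊤, b: ⊤, c: 0, d: 0, e: ⊤, f: ⊤}

Derivation:
Converged values:
  B0: | IN=(all ⊤) | OUT=(all ⊤)
  B1: | IN=(all ⊤) | OUT=(all ⊤)
  B2: | IN=(all ⊤) | OUT={c:0, d:0; rest ⊤}
  B3: | IN={c:0, d:0; rest ⊤} | OUT={c:2, d:0, e:4; rest ⊤}
  B4: | IN={c:2, d:0, e:4; rest ⊤} | OUT={c:-1, d:0, e:4; rest ⊤}
  B5: | IN={c:-1, d:0, e:4; rest ⊤} | OUT={c:-1, d:0, e:4; rest ⊤}
  B6: | IN={c:-1, d:0, e:4; rest ⊤} | OUT={c:-1, d:0, e:4; rest ⊤}
  B7: | IN={c:-1, d:0, e:4; rest ⊤} | OUT={c:-1, d:0; rest ⊤}
  B8: | IN={c:-1, d:0; rest ⊤} | OUT={a:-3, c:-1, d:2; rest ⊤}

Merge at B2: IN[B2] = OUT[B1] = {a: ⊤, b: ⊤, c: ⊤, d: ⊤, e: ⊤, f: ⊤}
Applying B2's transfer function to that IN value gives OUT[B2] (row B2 above).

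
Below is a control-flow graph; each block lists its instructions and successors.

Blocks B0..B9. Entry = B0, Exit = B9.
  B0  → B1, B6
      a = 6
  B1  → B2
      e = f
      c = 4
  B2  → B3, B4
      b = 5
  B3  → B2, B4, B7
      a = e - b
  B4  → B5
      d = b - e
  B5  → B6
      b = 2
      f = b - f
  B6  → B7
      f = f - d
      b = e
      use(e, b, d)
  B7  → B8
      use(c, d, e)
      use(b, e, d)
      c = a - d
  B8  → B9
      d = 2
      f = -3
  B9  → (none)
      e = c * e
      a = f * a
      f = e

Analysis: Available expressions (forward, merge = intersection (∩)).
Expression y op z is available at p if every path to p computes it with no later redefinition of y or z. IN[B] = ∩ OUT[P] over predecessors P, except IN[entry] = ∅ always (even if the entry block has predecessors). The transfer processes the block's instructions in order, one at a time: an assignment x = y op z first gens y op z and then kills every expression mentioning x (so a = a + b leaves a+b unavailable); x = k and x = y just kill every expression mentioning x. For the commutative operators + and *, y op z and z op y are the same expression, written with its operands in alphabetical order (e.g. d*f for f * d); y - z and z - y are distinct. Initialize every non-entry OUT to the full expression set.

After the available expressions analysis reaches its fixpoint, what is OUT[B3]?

Per-block solution:
  B0: | IN={} | OUT={}
  B1: | IN={} | OUT={}
  B2: | IN={} | OUT={}
  B3: | IN={} | OUT={e-b}
  B4: | IN={} | OUT={b-e}
  B5: | IN={b-e} | OUT={}
  B6: | IN={} | OUT={}
  B7: | IN={} | OUT={a-d}
  B8: | IN={a-d} | OUT={}
  B9: | IN={} | OUT={}

Merge at B3: IN[B3] = OUT[B2] = {}
Applying B3's transfer function to that IN value gives OUT[B3] (row B3 above).

Answer: {e-b}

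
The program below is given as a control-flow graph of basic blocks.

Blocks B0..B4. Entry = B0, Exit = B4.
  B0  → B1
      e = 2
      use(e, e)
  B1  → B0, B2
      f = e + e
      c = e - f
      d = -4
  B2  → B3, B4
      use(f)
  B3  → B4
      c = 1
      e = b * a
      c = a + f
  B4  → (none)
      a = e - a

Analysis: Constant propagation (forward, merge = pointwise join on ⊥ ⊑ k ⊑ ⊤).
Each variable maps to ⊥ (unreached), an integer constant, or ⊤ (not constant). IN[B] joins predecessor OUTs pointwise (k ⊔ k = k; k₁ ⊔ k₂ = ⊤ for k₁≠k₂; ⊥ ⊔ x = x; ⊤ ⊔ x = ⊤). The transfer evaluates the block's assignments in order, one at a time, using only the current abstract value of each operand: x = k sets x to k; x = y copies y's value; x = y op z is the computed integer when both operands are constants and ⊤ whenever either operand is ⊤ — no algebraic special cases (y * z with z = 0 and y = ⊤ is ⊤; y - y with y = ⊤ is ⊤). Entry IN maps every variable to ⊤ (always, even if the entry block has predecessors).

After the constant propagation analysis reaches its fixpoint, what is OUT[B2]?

Fixpoint table:
  B0:  IN=(all ⊤)  OUT={e:2; rest ⊤}
  B1:  IN={e:2; rest ⊤}  OUT={c:-2, d:-4, e:2, f:4; rest ⊤}
  B2:  IN={c:-2, d:-4, e:2, f:4; rest ⊤}  OUT={c:-2, d:-4, e:2, f:4; rest ⊤}
  B3:  IN={c:-2, d:-4, e:2, f:4; rest ⊤}  OUT={d:-4, f:4; rest ⊤}
  B4:  IN={d:-4, f:4; rest ⊤}  OUT={d:-4, f:4; rest ⊤}

Merge at B2: IN[B2] = OUT[B1] = {a: ⊤, b: ⊤, c: -2, d: -4, e: 2, f: 4}
Applying B2's transfer function to that IN value gives OUT[B2] (row B2 above).

Answer: {a: ⊤, b: ⊤, c: -2, d: -4, e: 2, f: 4}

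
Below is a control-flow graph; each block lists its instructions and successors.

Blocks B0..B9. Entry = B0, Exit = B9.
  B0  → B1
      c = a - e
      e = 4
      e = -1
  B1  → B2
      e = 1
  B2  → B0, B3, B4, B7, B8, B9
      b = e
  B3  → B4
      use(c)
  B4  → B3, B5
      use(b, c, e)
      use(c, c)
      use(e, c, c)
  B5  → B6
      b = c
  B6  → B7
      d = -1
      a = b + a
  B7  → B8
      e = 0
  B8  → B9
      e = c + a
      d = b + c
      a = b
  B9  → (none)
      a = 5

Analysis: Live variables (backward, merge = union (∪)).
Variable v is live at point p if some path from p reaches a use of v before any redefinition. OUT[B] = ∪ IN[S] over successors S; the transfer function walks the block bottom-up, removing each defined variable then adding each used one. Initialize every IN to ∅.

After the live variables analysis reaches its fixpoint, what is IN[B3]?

Answer: {a, b, c, e}

Derivation:
Fixpoint table:
  B0:  IN={a, e}  OUT={a, c}
  B1:  IN={a, c}  OUT={a, c, e}
  B2:  IN={a, c, e}  OUT={a, b, c, e}
  B3:  IN={a, b, c, e}  OUT={a, b, c, e}
  B4:  IN={a, b, c, e}  OUT={a, b, c, e}
  B5:  IN={a, c}  OUT={a, b, c}
  B6:  IN={a, b, c}  OUT={a, b, c}
  B7:  IN={a, b, c}  OUT={a, b, c}
  B8:  IN={a, b, c}  OUT={}
  B9:  IN={}  OUT={}

Merge at B3: OUT[B3] = IN[B4] = {a, b, c, e}
Applying B3's transfer function to that OUT value gives IN[B3] (row B3 above).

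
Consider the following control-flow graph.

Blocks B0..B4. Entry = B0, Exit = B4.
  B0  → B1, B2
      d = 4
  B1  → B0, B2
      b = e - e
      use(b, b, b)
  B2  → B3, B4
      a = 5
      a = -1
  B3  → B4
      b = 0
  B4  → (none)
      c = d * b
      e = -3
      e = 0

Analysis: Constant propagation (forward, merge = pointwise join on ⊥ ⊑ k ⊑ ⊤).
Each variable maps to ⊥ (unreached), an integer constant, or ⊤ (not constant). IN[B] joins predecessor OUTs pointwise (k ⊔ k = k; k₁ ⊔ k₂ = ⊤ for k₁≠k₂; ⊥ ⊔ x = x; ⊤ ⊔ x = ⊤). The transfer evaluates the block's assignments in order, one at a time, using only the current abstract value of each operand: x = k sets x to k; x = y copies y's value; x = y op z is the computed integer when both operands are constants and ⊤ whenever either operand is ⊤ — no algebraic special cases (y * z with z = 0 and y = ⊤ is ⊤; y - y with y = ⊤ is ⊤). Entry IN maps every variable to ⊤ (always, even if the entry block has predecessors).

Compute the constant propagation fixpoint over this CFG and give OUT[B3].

Answer: {a: -1, b: 0, c: ⊤, d: 4, e: ⊤, f: ⊤}

Working:
Fixpoint table:
  B0: | IN=(all ⊤) | OUT={d:4; rest ⊤}
  B1: | IN={d:4; rest ⊤} | OUT={d:4; rest ⊤}
  B2: | IN={d:4; rest ⊤} | OUT={a:-1, d:4; rest ⊤}
  B3: | IN={a:-1, d:4; rest ⊤} | OUT={a:-1, b:0, d:4; rest ⊤}
  B4: | IN={a:-1, d:4; rest ⊤} | OUT={a:-1, d:4, e:0; rest ⊤}

Merge at B3: IN[B3] = OUT[B2] = {a: -1, b: ⊤, c: ⊤, d: 4, e: ⊤, f: ⊤}
Applying B3's transfer function to that IN value gives OUT[B3] (row B3 above).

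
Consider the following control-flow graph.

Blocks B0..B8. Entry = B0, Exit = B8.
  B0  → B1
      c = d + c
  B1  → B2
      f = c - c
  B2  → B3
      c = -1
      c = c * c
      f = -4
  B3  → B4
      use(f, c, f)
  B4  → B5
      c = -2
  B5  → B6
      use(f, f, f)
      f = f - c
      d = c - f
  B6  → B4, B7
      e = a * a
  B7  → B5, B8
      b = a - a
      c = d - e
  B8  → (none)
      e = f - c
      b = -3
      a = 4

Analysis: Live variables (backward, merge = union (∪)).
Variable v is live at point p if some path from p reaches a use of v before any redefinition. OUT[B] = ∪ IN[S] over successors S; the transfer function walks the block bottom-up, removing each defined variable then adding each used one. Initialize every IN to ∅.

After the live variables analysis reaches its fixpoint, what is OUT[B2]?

Converged values:
  B0:   IN={a, c, d}   OUT={a, c}
  B1:   IN={a, c}   OUT={a}
  B2:   IN={a}   OUT={a, c, f}
  B3:   IN={a, c, f}   OUT={a, f}
  B4:   IN={a, f}   OUT={a, c, f}
  B5:   IN={a, c, f}   OUT={a, d, f}
  B6:   IN={a, d, f}   OUT={a, d, e, f}
  B7:   IN={a, d, e, f}   OUT={a, c, f}
  B8:   IN={c, f}   OUT={}

Merge at B2: OUT[B2] = IN[B3] = {a, c, f}

Answer: {a, c, f}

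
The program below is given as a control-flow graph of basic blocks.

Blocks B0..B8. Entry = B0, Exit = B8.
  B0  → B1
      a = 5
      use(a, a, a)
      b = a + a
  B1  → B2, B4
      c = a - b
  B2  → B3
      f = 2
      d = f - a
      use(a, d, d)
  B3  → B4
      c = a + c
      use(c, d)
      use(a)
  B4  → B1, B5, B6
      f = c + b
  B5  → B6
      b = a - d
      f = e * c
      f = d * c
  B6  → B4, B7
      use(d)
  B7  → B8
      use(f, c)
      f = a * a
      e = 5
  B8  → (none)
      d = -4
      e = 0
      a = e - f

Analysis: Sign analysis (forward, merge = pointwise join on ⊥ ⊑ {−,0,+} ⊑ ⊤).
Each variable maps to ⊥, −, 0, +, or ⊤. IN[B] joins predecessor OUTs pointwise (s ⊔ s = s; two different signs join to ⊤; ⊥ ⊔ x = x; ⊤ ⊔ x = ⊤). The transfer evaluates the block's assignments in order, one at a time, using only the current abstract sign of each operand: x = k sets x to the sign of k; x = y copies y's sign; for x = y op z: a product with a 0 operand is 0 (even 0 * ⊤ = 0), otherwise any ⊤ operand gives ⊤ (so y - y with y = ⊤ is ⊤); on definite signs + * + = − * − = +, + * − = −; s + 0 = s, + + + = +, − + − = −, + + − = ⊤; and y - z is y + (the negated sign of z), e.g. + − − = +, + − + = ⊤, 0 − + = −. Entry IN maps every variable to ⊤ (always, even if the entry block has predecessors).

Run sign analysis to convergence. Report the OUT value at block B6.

Answer: {a: +, b: ⊤, c: ⊤, d: ⊤, e: ⊤, f: ⊤}

Working:
Fixpoint table:
  B0: | IN=(all ⊤) | OUT={a:+, b:+; rest ⊤}
  B1: | IN={a:+; rest ⊤} | OUT={a:+; rest ⊤}
  B2: | IN={a:+; rest ⊤} | OUT={a:+, f:+; rest ⊤}
  B3: | IN={a:+, f:+; rest ⊤} | OUT={a:+, f:+; rest ⊤}
  B4: | IN={a:+; rest ⊤} | OUT={a:+; rest ⊤}
  B5: | IN={a:+; rest ⊤} | OUT={a:+; rest ⊤}
  B6: | IN={a:+; rest ⊤} | OUT={a:+; rest ⊤}
  B7: | IN={a:+; rest ⊤} | OUT={a:+, e:+, f:+; rest ⊤}
  B8: | IN={a:+, e:+, f:+; rest ⊤} | OUT={a:-, d:-, e:0, f:+; rest ⊤}

Merge at B6: IN[B6] = OUT[B4] ⊔ OUT[B5] = {a: +, b: ⊤, c: ⊤, d: ⊤, e: ⊤, f: ⊤}
Applying B6's transfer function to that IN value gives OUT[B6] (row B6 above).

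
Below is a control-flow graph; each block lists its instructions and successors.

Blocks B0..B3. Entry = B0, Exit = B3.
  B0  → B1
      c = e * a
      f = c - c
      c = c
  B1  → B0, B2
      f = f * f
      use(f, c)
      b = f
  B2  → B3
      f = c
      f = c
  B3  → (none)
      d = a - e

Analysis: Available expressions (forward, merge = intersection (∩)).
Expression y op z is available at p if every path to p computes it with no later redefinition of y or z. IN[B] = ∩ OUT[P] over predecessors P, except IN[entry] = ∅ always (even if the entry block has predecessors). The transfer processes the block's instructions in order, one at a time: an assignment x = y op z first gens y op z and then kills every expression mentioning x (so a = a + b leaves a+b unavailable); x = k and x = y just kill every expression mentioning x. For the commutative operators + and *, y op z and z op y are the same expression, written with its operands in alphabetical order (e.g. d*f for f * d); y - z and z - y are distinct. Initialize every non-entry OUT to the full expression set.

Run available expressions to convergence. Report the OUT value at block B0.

Converged values:
  B0:  IN={}  OUT={a*e}
  B1:  IN={a*e}  OUT={a*e}
  B2:  IN={a*e}  OUT={a*e}
  B3:  IN={a*e}  OUT={a*e, a-e}

Merge at B0 (entry node, so the boundary value {} is joined with the incoming edge(s)): IN[B0] = {} ∩ OUT[B1] = {}
Applying B0's transfer function to that IN value gives OUT[B0] (row B0 above).

Answer: {a*e}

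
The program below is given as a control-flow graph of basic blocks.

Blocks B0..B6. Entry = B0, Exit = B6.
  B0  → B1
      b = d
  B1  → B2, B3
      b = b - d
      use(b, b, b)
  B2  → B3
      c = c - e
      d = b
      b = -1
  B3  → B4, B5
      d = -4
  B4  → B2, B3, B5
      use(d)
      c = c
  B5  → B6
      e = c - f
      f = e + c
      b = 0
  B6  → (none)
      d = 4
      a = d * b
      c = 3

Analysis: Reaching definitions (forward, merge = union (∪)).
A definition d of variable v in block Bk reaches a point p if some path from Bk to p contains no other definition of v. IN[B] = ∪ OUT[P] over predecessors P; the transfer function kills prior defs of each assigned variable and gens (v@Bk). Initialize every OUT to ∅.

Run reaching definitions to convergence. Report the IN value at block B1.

Answer: {b@B0}

Working:
Converged values:
  B0: | IN={} | OUT={b@B0}
  B1: | IN={b@B0} | OUT={b@B1}
  B2: | IN={b@B1, b@B2, c@B4, d@B3} | OUT={b@B2, c@B2, d@B2}
  B3: | IN={b@B1, b@B2, c@B2, c@B4, d@B2, d@B3} | OUT={b@B1, b@B2, c@B2, c@B4, d@B3}
  B4: | IN={b@B1, b@B2, c@B2, c@B4, d@B3} | OUT={b@B1, b@B2, c@B4, d@B3}
  B5: | IN={b@B1, b@B2, c@B2, c@B4, d@B3} | OUT={b@B5, c@B2, c@B4, d@B3, e@B5, f@B5}
  B6: | IN={b@B5, c@B2, c@B4, d@B3, e@B5, f@B5} | OUT={a@B6, b@B5, c@B6, d@B6, e@B5, f@B5}

Merge at B1: IN[B1] = OUT[B0] = {b@B0}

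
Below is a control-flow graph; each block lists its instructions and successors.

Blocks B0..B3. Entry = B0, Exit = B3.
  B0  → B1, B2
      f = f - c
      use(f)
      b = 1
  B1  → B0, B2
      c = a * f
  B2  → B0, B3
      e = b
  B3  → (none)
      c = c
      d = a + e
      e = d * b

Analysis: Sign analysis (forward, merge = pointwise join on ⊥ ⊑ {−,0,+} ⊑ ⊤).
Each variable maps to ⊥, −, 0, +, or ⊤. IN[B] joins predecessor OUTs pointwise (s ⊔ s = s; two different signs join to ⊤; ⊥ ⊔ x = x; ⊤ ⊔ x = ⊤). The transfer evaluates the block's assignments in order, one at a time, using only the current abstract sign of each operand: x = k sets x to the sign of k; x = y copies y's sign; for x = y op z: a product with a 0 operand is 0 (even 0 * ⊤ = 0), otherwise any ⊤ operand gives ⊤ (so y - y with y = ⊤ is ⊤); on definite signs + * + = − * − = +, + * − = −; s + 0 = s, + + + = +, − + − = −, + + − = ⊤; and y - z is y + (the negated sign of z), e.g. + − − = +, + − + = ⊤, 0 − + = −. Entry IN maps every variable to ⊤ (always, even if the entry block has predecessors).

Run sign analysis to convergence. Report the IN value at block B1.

Answer: {a: ⊤, b: +, c: ⊤, d: ⊤, e: ⊤, f: ⊤}

Derivation:
Per-block solution:
  B0: | IN=(all ⊤) | OUT={b:+; rest ⊤}
  B1: | IN={b:+; rest ⊤} | OUT={b:+; rest ⊤}
  B2: | IN={b:+; rest ⊤} | OUT={b:+, e:+; rest ⊤}
  B3: | IN={b:+, e:+; rest ⊤} | OUT={b:+; rest ⊤}

Merge at B1: IN[B1] = OUT[B0] = {a: ⊤, b: +, c: ⊤, d: ⊤, e: ⊤, f: ⊤}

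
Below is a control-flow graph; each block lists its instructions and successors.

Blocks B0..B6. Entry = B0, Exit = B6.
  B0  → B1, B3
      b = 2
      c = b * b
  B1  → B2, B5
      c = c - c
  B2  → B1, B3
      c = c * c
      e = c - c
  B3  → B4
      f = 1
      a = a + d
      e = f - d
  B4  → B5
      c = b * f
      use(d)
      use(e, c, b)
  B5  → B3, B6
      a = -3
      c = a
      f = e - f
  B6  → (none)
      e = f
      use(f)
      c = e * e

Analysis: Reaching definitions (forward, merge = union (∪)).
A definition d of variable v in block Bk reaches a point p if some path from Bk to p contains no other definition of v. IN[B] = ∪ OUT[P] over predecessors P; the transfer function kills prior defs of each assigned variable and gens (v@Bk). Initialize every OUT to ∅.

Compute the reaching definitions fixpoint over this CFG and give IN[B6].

Answer: {a@B5, b@B0, c@B5, e@B2, e@B3, f@B5}

Trace:
Fixpoint table:
  B0:   IN={}   OUT={b@B0, c@B0}
  B1:   IN={b@B0, c@B0, c@B2, e@B2}   OUT={b@B0, c@B1, e@B2}
  B2:   IN={b@B0, c@B1, e@B2}   OUT={b@B0, c@B2, e@B2}
  B3:   IN={a@B5, b@B0, c@B0, c@B2, c@B5, e@B2, e@B3, f@B5}   OUT={a@B3, b@B0, c@B0, c@B2, c@B5, e@B3, f@B3}
  B4:   IN={a@B3, b@B0, c@B0, c@B2, c@B5, e@B3, f@B3}   OUT={a@B3, b@B0, c@B4, e@B3, f@B3}
  B5:   IN={a@B3, b@B0, c@B1, c@B4, e@B2, e@B3, f@B3}   OUT={a@B5, b@B0, c@B5, e@B2, e@B3, f@B5}
  B6:   IN={a@B5, b@B0, c@B5, e@B2, e@B3, f@B5}   OUT={a@B5, b@B0, c@B6, e@B6, f@B5}

Merge at B6: IN[B6] = OUT[B5] = {a@B5, b@B0, c@B5, e@B2, e@B3, f@B5}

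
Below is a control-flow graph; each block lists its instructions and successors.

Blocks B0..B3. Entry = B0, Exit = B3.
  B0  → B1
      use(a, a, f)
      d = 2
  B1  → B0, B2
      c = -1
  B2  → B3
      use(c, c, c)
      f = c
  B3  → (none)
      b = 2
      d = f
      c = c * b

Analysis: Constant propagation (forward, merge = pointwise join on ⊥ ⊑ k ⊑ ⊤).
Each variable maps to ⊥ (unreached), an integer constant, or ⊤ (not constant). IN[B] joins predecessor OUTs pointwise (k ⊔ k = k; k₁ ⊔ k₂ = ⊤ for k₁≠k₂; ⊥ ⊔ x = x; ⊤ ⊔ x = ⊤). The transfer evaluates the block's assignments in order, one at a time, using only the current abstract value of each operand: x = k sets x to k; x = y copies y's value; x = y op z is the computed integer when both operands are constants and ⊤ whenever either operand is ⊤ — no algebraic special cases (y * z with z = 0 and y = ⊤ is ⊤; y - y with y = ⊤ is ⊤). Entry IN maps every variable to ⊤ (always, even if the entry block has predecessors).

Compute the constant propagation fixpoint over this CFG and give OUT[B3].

Answer: {a: ⊤, b: 2, c: -2, d: -1, e: ⊤, f: -1}

Working:
Converged values:
  B0:  IN=(all ⊤)  OUT={d:2; rest ⊤}
  B1:  IN={d:2; rest ⊤}  OUT={c:-1, d:2; rest ⊤}
  B2:  IN={c:-1, d:2; rest ⊤}  OUT={c:-1, d:2, f:-1; rest ⊤}
  B3:  IN={c:-1, d:2, f:-1; rest ⊤}  OUT={b:2, c:-2, d:-1, f:-1; rest ⊤}

Merge at B3: IN[B3] = OUT[B2] = {a: ⊤, b: ⊤, c: -1, d: 2, e: ⊤, f: -1}
Applying B3's transfer function to that IN value gives OUT[B3] (row B3 above).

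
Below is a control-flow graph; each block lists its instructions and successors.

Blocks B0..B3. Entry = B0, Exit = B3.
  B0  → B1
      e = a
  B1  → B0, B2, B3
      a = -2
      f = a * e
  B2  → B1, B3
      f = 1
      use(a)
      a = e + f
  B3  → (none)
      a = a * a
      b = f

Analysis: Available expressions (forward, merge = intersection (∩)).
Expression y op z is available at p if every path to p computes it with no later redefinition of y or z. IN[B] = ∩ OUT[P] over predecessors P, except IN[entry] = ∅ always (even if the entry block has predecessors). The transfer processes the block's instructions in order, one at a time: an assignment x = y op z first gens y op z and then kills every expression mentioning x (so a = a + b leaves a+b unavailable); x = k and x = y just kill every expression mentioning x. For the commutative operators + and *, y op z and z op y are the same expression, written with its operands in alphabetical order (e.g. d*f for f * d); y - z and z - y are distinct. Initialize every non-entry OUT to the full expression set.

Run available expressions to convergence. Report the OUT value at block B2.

Answer: {e+f}

Derivation:
Fixpoint table:
  B0:  IN={}  OUT={}
  B1:  IN={}  OUT={a*e}
  B2:  IN={a*e}  OUT={e+f}
  B3:  IN={}  OUT={}

Merge at B2: IN[B2] = OUT[B1] = {a*e}
Applying B2's transfer function to that IN value gives OUT[B2] (row B2 above).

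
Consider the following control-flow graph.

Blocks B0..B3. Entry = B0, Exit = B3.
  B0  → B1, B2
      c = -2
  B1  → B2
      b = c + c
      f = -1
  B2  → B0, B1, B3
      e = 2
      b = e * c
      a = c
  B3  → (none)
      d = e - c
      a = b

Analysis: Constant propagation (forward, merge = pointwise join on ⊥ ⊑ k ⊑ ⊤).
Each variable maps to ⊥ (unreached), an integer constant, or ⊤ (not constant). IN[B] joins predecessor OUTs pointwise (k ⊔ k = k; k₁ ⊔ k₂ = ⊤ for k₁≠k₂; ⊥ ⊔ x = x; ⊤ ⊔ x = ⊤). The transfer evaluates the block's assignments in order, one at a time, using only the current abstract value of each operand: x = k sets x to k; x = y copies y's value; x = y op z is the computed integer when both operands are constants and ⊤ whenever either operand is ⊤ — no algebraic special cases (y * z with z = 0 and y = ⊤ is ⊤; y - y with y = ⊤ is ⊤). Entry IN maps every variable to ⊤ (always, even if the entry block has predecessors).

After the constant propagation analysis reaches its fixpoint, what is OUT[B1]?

Fixpoint table:
  B0:   IN=(all ⊤)   OUT={c:-2; rest ⊤}
  B1:   IN={c:-2; rest ⊤}   OUT={b:-4, c:-2, f:-1; rest ⊤}
  B2:   IN={c:-2; rest ⊤}   OUT={a:-2, b:-4, c:-2, e:2; rest ⊤}
  B3:   IN={a:-2, b:-4, c:-2, e:2; rest ⊤}   OUT={a:-4, b:-4, c:-2, d:4, e:2; rest ⊤}

Merge at B1: IN[B1] = OUT[B0] ⊔ OUT[B2] = {a: ⊤, b: ⊤, c: -2, d: ⊤, e: ⊤, f: ⊤}
Applying B1's transfer function to that IN value gives OUT[B1] (row B1 above).

Answer: {a: ⊤, b: -4, c: -2, d: ⊤, e: ⊤, f: -1}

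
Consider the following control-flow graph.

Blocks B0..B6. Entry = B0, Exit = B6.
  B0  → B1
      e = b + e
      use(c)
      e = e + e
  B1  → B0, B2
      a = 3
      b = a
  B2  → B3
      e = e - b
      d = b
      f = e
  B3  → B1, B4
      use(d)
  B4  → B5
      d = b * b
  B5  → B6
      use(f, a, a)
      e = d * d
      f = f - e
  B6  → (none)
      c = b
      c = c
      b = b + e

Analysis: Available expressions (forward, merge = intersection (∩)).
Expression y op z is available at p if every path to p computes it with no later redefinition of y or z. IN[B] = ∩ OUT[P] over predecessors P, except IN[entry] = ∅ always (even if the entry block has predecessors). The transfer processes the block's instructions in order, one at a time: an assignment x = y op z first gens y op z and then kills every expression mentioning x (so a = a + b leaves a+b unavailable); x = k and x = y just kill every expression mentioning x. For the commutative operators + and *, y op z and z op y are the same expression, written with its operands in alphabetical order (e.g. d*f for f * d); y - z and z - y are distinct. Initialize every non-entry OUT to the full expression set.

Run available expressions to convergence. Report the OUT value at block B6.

Answer: {d*d}

Trace:
Per-block solution:
  B0:  IN={}  OUT={}
  B1:  IN={}  OUT={}
  B2:  IN={}  OUT={}
  B3:  IN={}  OUT={}
  B4:  IN={}  OUT={b*b}
  B5:  IN={b*b}  OUT={b*b, d*d}
  B6:  IN={b*b, d*d}  OUT={d*d}

Merge at B6: IN[B6] = OUT[B5] = {b*b, d*d}
Applying B6's transfer function to that IN value gives OUT[B6] (row B6 above).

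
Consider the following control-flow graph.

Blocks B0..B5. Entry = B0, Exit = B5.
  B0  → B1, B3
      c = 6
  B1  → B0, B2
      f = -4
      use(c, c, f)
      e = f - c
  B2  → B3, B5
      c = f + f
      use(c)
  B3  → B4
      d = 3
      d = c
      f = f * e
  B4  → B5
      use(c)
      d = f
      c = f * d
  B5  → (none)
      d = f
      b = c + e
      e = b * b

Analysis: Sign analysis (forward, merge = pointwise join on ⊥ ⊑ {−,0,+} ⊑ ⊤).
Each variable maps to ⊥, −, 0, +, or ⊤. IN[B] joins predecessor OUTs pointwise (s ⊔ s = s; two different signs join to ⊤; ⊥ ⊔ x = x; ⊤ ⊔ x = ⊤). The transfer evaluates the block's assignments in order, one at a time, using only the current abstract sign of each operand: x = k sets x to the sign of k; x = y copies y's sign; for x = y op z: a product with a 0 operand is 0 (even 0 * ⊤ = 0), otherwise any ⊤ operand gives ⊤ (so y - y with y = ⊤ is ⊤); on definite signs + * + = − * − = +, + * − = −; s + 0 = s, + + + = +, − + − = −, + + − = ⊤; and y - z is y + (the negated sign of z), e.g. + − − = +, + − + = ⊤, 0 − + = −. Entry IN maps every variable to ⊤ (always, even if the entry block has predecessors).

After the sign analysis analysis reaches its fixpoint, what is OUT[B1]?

Answer: {a: ⊤, b: ⊤, c: +, d: ⊤, e: -, f: -}

Derivation:
Converged values:
  B0: | IN=(all ⊤) | OUT={c:+; rest ⊤}
  B1: | IN={c:+; rest ⊤} | OUT={c:+, e:-, f:-; rest ⊤}
  B2: | IN={c:+, e:-, f:-; rest ⊤} | OUT={c:-, e:-, f:-; rest ⊤}
  B3: | IN=(all ⊤) | OUT=(all ⊤)
  B4: | IN=(all ⊤) | OUT=(all ⊤)
  B5: | IN=(all ⊤) | OUT=(all ⊤)

Merge at B1: IN[B1] = OUT[B0] = {a: ⊤, b: ⊤, c: +, d: ⊤, e: ⊤, f: ⊤}
Applying B1's transfer function to that IN value gives OUT[B1] (row B1 above).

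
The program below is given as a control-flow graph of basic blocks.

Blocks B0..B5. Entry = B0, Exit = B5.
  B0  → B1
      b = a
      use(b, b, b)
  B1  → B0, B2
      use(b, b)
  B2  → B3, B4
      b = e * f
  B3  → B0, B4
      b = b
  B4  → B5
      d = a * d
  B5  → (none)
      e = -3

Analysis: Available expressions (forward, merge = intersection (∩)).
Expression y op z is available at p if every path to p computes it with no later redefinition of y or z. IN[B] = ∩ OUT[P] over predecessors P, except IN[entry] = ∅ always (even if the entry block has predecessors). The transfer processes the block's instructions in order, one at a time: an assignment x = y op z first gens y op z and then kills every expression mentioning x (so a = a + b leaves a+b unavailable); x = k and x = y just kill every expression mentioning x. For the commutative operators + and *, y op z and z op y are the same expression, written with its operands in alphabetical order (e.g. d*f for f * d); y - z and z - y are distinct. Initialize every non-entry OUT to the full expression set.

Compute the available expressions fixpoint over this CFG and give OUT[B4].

Fixpoint table:
  B0: | IN={} | OUT={}
  B1: | IN={} | OUT={}
  B2: | IN={} | OUT={e*f}
  B3: | IN={e*f} | OUT={e*f}
  B4: | IN={e*f} | OUT={e*f}
  B5: | IN={e*f} | OUT={}

Merge at B4: IN[B4] = OUT[B2] ∩ OUT[B3] = {e*f}
Applying B4's transfer function to that IN value gives OUT[B4] (row B4 above).

Answer: {e*f}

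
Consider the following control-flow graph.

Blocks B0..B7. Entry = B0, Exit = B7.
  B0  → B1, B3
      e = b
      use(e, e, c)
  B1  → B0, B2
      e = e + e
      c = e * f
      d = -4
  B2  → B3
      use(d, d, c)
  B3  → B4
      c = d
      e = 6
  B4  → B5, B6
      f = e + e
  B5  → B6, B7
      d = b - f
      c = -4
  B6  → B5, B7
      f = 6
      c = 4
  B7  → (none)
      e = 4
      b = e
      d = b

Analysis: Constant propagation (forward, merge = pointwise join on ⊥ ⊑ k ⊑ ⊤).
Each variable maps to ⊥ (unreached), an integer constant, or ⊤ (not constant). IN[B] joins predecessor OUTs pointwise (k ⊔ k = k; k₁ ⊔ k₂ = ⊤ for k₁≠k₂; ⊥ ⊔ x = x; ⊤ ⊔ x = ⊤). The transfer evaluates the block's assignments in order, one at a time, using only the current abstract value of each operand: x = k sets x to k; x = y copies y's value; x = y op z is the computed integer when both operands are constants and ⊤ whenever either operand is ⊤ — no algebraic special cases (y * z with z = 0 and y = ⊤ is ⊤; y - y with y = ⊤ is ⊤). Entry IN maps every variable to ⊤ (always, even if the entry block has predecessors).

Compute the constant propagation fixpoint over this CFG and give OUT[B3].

Converged values:
  B0:  IN=(all ⊤)  OUT=(all ⊤)
  B1:  IN=(all ⊤)  OUT={d:-4; rest ⊤}
  B2:  IN={d:-4; rest ⊤}  OUT={d:-4; rest ⊤}
  B3:  IN=(all ⊤)  OUT={e:6; rest ⊤}
  B4:  IN={e:6; rest ⊤}  OUT={e:6, f:12; rest ⊤}
  B5:  IN={e:6; rest ⊤}  OUT={c:-4, e:6; rest ⊤}
  B6:  IN={e:6; rest ⊤}  OUT={c:4, e:6, f:6; rest ⊤}
  B7:  IN={e:6; rest ⊤}  OUT={b:4, d:4, e:4; rest ⊤}

Merge at B3: IN[B3] = OUT[B0] ⊔ OUT[B2] = {a: ⊤, b: ⊤, c: ⊤, d: ⊤, e: ⊤, f: ⊤}
Applying B3's transfer function to that IN value gives OUT[B3] (row B3 above).

Answer: {a: ⊤, b: ⊤, c: ⊤, d: ⊤, e: 6, f: ⊤}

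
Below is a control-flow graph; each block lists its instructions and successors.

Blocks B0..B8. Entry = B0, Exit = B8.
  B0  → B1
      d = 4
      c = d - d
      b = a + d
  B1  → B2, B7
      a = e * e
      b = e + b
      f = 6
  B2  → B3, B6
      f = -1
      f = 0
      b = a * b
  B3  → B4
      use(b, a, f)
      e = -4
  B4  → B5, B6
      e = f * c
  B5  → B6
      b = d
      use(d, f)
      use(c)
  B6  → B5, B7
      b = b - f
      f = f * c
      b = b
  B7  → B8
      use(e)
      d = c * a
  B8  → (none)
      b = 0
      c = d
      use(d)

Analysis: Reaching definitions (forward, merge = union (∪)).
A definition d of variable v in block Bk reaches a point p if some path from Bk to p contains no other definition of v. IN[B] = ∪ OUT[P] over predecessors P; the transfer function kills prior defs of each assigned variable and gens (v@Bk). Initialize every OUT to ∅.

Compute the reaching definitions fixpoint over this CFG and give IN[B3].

Per-block solution:
  B0:   IN={}   OUT={b@B0, c@B0, d@B0}
  B1:   IN={b@B0, c@B0, d@B0}   OUT={a@B1, b@B1, c@B0, d@B0, f@B1}
  B2:   IN={a@B1, b@B1, c@B0, d@B0, f@B1}   OUT={a@B1, b@B2, c@B0, d@B0, f@B2}
  B3:   IN={a@B1, b@B2, c@B0, d@B0, f@B2}   OUT={a@B1, b@B2, c@B0, d@B0, e@B3, f@B2}
  B4:   IN={a@B1, b@B2, c@B0, d@B0, e@B3, f@B2}   OUT={a@B1, b@B2, c@B0, d@B0, e@B4, f@B2}
  B5:   IN={a@B1, b@B2, b@B6, c@B0, d@B0, e@B4, f@B2, f@B6}   OUT={a@B1, b@B5, c@B0, d@B0, e@B4, f@B2, f@B6}
  B6:   IN={a@B1, b@B2, b@B5, c@B0, d@B0, e@B4, f@B2, f@B6}   OUT={a@B1, b@B6, c@B0, d@B0, e@B4, f@B6}
  B7:   IN={a@B1, b@B1, b@B6, c@B0, d@B0, e@B4, f@B1, f@B6}   OUT={a@B1, b@B1, b@B6, c@B0, d@B7, e@B4, f@B1, f@B6}
  B8:   IN={a@B1, b@B1, b@B6, c@B0, d@B7, e@B4, f@B1, f@B6}   OUT={a@B1, b@B8, c@B8, d@B7, e@B4, f@B1, f@B6}

Merge at B3: IN[B3] = OUT[B2] = {a@B1, b@B2, c@B0, d@B0, f@B2}

Answer: {a@B1, b@B2, c@B0, d@B0, f@B2}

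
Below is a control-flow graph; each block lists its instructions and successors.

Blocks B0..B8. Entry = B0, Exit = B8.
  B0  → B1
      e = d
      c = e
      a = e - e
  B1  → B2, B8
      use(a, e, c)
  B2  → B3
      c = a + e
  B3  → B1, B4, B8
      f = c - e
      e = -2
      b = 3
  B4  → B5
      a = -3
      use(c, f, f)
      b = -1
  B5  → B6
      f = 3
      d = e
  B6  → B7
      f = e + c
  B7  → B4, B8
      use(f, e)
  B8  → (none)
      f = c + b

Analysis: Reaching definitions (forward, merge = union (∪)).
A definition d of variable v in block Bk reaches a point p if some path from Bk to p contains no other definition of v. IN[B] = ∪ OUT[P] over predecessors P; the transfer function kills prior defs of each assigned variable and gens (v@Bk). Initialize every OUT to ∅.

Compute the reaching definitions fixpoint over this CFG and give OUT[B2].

Answer: {a@B0, b@B3, c@B2, e@B0, e@B3, f@B3}

Derivation:
Per-block solution:
  B0:   IN={}   OUT={a@B0, c@B0, e@B0}
  B1:   IN={a@B0, b@B3, c@B0, c@B2, e@B0, e@B3, f@B3}   OUT={a@B0, b@B3, c@B0, c@B2, e@B0, e@B3, f@B3}
  B2:   IN={a@B0, b@B3, c@B0, c@B2, e@B0, e@B3, f@B3}   OUT={a@B0, b@B3, c@B2, e@B0, e@B3, f@B3}
  B3:   IN={a@B0, b@B3, c@B2, e@B0, e@B3, f@B3}   OUT={a@B0, b@B3, c@B2, e@B3, f@B3}
  B4:   IN={a@B0, a@B4, b@B3, b@B4, c@B2, d@B5, e@B3, f@B3, f@B6}   OUT={a@B4, b@B4, c@B2, d@B5, e@B3, f@B3, f@B6}
  B5:   IN={a@B4, b@B4, c@B2, d@B5, e@B3, f@B3, f@B6}   OUT={a@B4, b@B4, c@B2, d@B5, e@B3, f@B5}
  B6:   IN={a@B4, b@B4, c@B2, d@B5, e@B3, f@B5}   OUT={a@B4, b@B4, c@B2, d@B5, e@B3, f@B6}
  B7:   IN={a@B4, b@B4, c@B2, d@B5, e@B3, f@B6}   OUT={a@B4, b@B4, c@B2, d@B5, e@B3, f@B6}
  B8:   IN={a@B0, a@B4, b@B3, b@B4, c@B0, c@B2, d@B5, e@B0, e@B3, f@B3, f@B6}   OUT={a@B0, a@B4, b@B3, b@B4, c@B0, c@B2, d@B5, e@B0, e@B3, f@B8}

Merge at B2: IN[B2] = OUT[B1] = {a@B0, b@B3, c@B0, c@B2, e@B0, e@B3, f@B3}
Applying B2's transfer function to that IN value gives OUT[B2] (row B2 above).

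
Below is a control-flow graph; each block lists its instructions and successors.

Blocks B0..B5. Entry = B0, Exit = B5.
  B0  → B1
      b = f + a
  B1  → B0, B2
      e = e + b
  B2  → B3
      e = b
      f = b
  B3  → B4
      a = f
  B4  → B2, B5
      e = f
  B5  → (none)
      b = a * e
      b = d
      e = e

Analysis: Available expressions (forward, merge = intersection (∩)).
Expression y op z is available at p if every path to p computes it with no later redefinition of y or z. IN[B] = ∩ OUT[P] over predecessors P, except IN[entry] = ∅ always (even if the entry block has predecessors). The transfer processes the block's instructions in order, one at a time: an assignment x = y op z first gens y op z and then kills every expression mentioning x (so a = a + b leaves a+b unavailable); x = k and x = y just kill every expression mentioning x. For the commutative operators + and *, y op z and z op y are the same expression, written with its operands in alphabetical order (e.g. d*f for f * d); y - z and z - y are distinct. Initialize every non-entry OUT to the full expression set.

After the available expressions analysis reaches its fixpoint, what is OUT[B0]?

Answer: {a+f}

Derivation:
Converged values:
  B0:  IN={}  OUT={a+f}
  B1:  IN={a+f}  OUT={a+f}
  B2:  IN={}  OUT={}
  B3:  IN={}  OUT={}
  B4:  IN={}  OUT={}
  B5:  IN={}  OUT={}

Merge at B0 (entry node, so the boundary value {} is joined with the incoming edge(s)): IN[B0] = {} ∩ OUT[B1] = {}
Applying B0's transfer function to that IN value gives OUT[B0] (row B0 above).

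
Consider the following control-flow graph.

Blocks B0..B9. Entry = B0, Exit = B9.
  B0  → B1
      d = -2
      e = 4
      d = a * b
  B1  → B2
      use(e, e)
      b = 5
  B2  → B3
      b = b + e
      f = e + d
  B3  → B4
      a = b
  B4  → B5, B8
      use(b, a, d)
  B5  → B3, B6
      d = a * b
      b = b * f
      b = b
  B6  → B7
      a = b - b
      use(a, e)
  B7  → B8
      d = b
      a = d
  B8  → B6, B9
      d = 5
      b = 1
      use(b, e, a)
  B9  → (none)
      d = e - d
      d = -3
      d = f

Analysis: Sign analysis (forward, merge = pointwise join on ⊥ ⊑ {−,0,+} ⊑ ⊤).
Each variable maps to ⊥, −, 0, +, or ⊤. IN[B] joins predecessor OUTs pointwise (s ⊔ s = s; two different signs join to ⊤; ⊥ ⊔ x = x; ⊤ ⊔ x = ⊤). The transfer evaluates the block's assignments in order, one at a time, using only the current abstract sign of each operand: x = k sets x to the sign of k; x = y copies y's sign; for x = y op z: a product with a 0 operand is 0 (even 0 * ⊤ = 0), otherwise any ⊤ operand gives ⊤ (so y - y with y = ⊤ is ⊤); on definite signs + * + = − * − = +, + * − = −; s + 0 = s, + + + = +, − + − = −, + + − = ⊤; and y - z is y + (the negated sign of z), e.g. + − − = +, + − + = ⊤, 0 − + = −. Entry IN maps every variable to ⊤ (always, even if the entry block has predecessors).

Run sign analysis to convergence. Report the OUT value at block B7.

Answer: {a: ⊤, b: ⊤, c: ⊤, d: ⊤, e: +, f: ⊤}

Working:
Per-block solution:
  B0: | IN=(all ⊤) | OUT={e:+; rest ⊤}
  B1: | IN={e:+; rest ⊤} | OUT={b:+, e:+; rest ⊤}
  B2: | IN={b:+, e:+; rest ⊤} | OUT={b:+, e:+; rest ⊤}
  B3: | IN={e:+; rest ⊤} | OUT={e:+; rest ⊤}
  B4: | IN={e:+; rest ⊤} | OUT={e:+; rest ⊤}
  B5: | IN={e:+; rest ⊤} | OUT={e:+; rest ⊤}
  B6: | IN={e:+; rest ⊤} | OUT={e:+; rest ⊤}
  B7: | IN={e:+; rest ⊤} | OUT={e:+; rest ⊤}
  B8: | IN={e:+; rest ⊤} | OUT={b:+, d:+, e:+; rest ⊤}
  B9: | IN={b:+, d:+, e:+; rest ⊤} | OUT={b:+, e:+; rest ⊤}

Merge at B7: IN[B7] = OUT[B6] = {a: ⊤, b: ⊤, c: ⊤, d: ⊤, e: +, f: ⊤}
Applying B7's transfer function to that IN value gives OUT[B7] (row B7 above).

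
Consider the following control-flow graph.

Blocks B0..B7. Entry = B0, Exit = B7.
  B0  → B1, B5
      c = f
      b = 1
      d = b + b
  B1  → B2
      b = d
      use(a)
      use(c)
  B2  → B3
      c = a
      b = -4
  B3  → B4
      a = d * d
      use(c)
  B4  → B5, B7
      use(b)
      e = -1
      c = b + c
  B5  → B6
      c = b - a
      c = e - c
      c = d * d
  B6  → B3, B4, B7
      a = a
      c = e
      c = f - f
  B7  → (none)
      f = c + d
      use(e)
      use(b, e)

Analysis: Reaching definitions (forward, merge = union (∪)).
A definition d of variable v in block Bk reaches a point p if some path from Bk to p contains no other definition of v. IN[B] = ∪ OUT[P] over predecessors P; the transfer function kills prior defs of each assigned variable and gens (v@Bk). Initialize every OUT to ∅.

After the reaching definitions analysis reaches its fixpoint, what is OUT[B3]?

Per-block solution:
  B0:   IN={}   OUT={b@B0, c@B0, d@B0}
  B1:   IN={b@B0, c@B0, d@B0}   OUT={b@B1, c@B0, d@B0}
  B2:   IN={b@B1, c@B0, d@B0}   OUT={b@B2, c@B2, d@B0}
  B3:   IN={a@B6, b@B0, b@B2, c@B2, c@B6, d@B0, e@B4}   OUT={a@B3, b@B0, b@B2, c@B2, c@B6, d@B0, e@B4}
  B4:   IN={a@B3, a@B6, b@B0, b@B2, c@B2, c@B6, d@B0, e@B4}   OUT={a@B3, a@B6, b@B0, b@B2, c@B4, d@B0, e@B4}
  B5:   IN={a@B3, a@B6, b@B0, b@B2, c@B0, c@B4, d@B0, e@B4}   OUT={a@B3, a@B6, b@B0, b@B2, c@B5, d@B0, e@B4}
  B6:   IN={a@B3, a@B6, b@B0, b@B2, c@B5, d@B0, e@B4}   OUT={a@B6, b@B0, b@B2, c@B6, d@B0, e@B4}
  B7:   IN={a@B3, a@B6, b@B0, b@B2, c@B4, c@B6, d@B0, e@B4}   OUT={a@B3, a@B6, b@B0, b@B2, c@B4, c@B6, d@B0, e@B4, f@B7}

Merge at B3: IN[B3] = OUT[B2] ⊔ OUT[B6] = {a@B6, b@B0, b@B2, c@B2, c@B6, d@B0, e@B4}
Applying B3's transfer function to that IN value gives OUT[B3] (row B3 above).

Answer: {a@B3, b@B0, b@B2, c@B2, c@B6, d@B0, e@B4}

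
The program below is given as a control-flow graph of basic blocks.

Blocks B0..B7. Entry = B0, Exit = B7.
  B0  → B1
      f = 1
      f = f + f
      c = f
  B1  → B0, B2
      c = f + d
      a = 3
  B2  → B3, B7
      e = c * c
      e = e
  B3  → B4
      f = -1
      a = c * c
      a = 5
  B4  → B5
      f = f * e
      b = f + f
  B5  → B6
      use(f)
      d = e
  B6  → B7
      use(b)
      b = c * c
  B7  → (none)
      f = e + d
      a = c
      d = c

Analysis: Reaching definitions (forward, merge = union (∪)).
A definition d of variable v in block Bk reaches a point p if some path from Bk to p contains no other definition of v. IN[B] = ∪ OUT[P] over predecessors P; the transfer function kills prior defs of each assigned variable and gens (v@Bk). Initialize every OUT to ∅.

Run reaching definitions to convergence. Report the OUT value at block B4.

Answer: {a@B3, b@B4, c@B1, e@B2, f@B4}

Working:
Fixpoint table:
  B0:   IN={a@B1, c@B1, f@B0}   OUT={a@B1, c@B0, f@B0}
  B1:   IN={a@B1, c@B0, f@B0}   OUT={a@B1, c@B1, f@B0}
  B2:   IN={a@B1, c@B1, f@B0}   OUT={a@B1, c@B1, e@B2, f@B0}
  B3:   IN={a@B1, c@B1, e@B2, f@B0}   OUT={a@B3, c@B1, e@B2, f@B3}
  B4:   IN={a@B3, c@B1, e@B2, f@B3}   OUT={a@B3, b@B4, c@B1, e@B2, f@B4}
  B5:   IN={a@B3, b@B4, c@B1, e@B2, f@B4}   OUT={a@B3, b@B4, c@B1, d@B5, e@B2, f@B4}
  B6:   IN={a@B3, b@B4, c@B1, d@B5, e@B2, f@B4}   OUT={a@B3, b@B6, c@B1, d@B5, e@B2, f@B4}
  B7:   IN={a@B1, a@B3, b@B6, c@B1, d@B5, e@B2, f@B0, f@B4}   OUT={a@B7, b@B6, c@B1, d@B7, e@B2, f@B7}

Merge at B4: IN[B4] = OUT[B3] = {a@B3, c@B1, e@B2, f@B3}
Applying B4's transfer function to that IN value gives OUT[B4] (row B4 above).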